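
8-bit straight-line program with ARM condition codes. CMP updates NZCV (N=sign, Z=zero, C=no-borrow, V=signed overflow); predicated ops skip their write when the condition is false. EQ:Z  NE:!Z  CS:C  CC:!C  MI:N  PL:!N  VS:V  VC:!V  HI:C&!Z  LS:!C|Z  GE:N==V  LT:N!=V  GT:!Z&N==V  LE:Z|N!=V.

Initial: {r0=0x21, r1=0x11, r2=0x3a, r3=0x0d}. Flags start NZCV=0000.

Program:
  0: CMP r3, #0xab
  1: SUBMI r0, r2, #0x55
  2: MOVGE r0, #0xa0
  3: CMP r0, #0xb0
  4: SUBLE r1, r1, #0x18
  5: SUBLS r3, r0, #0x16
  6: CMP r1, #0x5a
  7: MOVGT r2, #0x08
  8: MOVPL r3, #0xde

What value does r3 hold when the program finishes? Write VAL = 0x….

[0] flags=0000 → (cmp)
[1] flags=0000 MI?F → skip
[2] flags=0000 GE?T → r0=0xa0
[3] flags=1000 → (cmp)
[4] flags=1000 LE?T → r1=0xf9
[5] flags=1000 LS?T → r3=0x8a
[6] flags=1010 → (cmp)
[7] flags=1010 GT?F → skip
[8] flags=1010 PL?F → skip

VAL = 0x8a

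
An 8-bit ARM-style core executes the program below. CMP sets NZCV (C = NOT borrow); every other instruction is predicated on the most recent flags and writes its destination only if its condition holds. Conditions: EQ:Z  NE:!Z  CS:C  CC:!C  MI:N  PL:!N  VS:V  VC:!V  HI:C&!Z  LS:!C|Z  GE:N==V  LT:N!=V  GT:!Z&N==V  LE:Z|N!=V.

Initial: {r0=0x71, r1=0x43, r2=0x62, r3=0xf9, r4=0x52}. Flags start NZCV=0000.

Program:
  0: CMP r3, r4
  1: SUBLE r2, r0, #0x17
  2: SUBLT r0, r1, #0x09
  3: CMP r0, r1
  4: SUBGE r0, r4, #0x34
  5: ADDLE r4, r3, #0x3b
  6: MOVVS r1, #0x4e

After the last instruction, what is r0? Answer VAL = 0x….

0: ✓ CMP  NZCV=1010
1: ✓ SUBLE  r2←0x5a
2: ✓ SUBLT  r0←0x3a
3: ✓ CMP  NZCV=1000
4: · SUBGE
5: ✓ ADDLE  r4←0x34
6: · MOVVS

VAL = 0x3a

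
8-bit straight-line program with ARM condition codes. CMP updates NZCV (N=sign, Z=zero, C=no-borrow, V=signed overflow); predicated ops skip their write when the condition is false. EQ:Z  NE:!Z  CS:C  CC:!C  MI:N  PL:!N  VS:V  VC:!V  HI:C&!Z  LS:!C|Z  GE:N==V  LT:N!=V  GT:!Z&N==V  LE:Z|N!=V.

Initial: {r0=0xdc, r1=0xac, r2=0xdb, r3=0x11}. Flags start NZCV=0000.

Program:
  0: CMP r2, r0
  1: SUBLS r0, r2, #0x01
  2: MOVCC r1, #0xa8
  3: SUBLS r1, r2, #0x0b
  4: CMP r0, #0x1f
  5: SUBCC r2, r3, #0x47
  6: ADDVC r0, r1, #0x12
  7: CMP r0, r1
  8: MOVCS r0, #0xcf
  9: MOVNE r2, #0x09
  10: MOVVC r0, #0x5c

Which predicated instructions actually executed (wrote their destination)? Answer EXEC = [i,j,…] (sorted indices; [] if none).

EXEC = [1,2,3,6,8,9,10]

[0] flags=1000 → (cmp)
[1] flags=1000 LS?T → r0=0xda
[2] flags=1000 CC?T → r1=0xa8
[3] flags=1000 LS?T → r1=0xd0
[4] flags=1010 → (cmp)
[5] flags=1010 CC?F → skip
[6] flags=1010 VC?T → r0=0xe2
[7] flags=0010 → (cmp)
[8] flags=0010 CS?T → r0=0xcf
[9] flags=0010 NE?T → r2=0x09
[10] flags=0010 VC?T → r0=0x5c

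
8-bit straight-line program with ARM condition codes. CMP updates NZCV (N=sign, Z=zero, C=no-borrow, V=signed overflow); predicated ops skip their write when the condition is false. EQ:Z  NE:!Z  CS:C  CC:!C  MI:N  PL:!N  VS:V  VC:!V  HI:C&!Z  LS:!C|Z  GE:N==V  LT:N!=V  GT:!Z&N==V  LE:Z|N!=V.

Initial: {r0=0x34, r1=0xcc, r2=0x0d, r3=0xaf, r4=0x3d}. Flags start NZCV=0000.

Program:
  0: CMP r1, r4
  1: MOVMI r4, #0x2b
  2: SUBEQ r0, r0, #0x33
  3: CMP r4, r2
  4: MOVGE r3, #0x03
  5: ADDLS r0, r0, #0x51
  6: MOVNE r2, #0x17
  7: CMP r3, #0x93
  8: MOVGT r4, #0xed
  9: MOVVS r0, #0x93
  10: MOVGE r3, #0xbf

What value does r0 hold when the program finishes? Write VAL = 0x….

0: ✓ CMP  NZCV=1010
1: ✓ MOVMI  r4←0x2b
2: · SUBEQ
3: ✓ CMP  NZCV=0010
4: ✓ MOVGE  r3←0x03
5: · ADDLS
6: ✓ MOVNE  r2←0x17
7: ✓ CMP  NZCV=0000
8: ✓ MOVGT  r4←0xed
9: · MOVVS
10: ✓ MOVGE  r3←0xbf

VAL = 0x34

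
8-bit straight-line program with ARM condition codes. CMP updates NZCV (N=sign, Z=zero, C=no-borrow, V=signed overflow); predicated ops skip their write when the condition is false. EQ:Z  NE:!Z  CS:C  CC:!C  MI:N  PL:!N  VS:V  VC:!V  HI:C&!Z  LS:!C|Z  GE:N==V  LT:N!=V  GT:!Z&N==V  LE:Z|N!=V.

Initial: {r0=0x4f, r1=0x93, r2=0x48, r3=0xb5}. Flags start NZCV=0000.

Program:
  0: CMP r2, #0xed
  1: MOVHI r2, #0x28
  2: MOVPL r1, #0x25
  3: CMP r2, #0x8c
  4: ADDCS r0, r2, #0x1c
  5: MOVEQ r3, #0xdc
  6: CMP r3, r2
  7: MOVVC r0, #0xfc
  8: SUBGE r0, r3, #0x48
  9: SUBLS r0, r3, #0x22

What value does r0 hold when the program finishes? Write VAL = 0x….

VAL = 0x4f

[0] flags=0000 → (cmp)
[1] flags=0000 HI?F → skip
[2] flags=0000 PL?T → r1=0x25
[3] flags=1001 → (cmp)
[4] flags=1001 CS?F → skip
[5] flags=1001 EQ?F → skip
[6] flags=0011 → (cmp)
[7] flags=0011 VC?F → skip
[8] flags=0011 GE?F → skip
[9] flags=0011 LS?F → skip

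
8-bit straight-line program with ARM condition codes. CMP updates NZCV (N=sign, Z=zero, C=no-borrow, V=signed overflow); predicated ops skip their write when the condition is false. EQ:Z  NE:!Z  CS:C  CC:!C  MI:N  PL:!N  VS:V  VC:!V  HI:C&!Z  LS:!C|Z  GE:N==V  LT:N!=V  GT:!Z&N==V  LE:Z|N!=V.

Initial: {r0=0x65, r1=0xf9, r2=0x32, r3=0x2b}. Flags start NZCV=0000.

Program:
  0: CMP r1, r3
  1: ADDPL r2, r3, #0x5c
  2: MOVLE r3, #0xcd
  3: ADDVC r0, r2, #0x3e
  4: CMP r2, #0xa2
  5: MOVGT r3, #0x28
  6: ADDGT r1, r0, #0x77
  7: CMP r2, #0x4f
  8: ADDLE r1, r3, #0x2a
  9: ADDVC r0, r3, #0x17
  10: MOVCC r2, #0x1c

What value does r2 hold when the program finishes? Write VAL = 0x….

0: ✓ CMP  NZCV=1010
1: · ADDPL
2: ✓ MOVLE  r3←0xcd
3: ✓ ADDVC  r0←0x70
4: ✓ CMP  NZCV=1001
5: ✓ MOVGT  r3←0x28
6: ✓ ADDGT  r1←0xe7
7: ✓ CMP  NZCV=1000
8: ✓ ADDLE  r1←0x52
9: ✓ ADDVC  r0←0x3f
10: ✓ MOVCC  r2←0x1c

VAL = 0x1c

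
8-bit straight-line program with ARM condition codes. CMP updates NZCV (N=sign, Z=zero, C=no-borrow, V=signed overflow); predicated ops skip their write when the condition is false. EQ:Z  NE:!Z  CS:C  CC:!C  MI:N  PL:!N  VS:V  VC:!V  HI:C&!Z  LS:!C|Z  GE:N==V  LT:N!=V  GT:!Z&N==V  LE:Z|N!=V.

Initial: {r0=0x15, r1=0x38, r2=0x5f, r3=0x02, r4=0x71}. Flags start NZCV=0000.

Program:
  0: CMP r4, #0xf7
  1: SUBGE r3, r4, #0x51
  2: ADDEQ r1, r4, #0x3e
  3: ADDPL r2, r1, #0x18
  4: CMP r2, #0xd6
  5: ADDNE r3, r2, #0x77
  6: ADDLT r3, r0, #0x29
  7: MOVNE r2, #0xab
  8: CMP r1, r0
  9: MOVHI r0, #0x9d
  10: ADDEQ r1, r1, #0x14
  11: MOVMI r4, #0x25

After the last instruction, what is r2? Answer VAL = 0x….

0: ✓ CMP  NZCV=0000
1: ✓ SUBGE  r3←0x20
2: · ADDEQ
3: ✓ ADDPL  r2←0x50
4: ✓ CMP  NZCV=0000
5: ✓ ADDNE  r3←0xc7
6: · ADDLT
7: ✓ MOVNE  r2←0xab
8: ✓ CMP  NZCV=0010
9: ✓ MOVHI  r0←0x9d
10: · ADDEQ
11: · MOVMI

VAL = 0xab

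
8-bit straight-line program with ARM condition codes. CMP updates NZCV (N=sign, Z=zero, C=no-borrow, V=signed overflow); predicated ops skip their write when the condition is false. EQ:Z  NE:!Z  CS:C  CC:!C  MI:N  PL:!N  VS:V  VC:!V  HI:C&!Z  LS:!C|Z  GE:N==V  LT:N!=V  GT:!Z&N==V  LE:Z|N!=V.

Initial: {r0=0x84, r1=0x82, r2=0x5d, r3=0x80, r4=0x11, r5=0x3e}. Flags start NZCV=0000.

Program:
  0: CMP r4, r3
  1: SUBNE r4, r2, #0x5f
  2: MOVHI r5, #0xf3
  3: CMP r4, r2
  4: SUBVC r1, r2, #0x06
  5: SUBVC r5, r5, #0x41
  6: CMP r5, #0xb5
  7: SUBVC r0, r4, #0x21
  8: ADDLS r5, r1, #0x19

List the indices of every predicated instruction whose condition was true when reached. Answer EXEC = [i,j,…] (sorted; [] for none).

EXEC = [1,4,5,7]

0: ✓ CMP  NZCV=1001
1: ✓ SUBNE  r4←0xfe
2: · MOVHI
3: ✓ CMP  NZCV=1010
4: ✓ SUBVC  r1←0x57
5: ✓ SUBVC  r5←0xfd
6: ✓ CMP  NZCV=0010
7: ✓ SUBVC  r0←0xdd
8: · ADDLS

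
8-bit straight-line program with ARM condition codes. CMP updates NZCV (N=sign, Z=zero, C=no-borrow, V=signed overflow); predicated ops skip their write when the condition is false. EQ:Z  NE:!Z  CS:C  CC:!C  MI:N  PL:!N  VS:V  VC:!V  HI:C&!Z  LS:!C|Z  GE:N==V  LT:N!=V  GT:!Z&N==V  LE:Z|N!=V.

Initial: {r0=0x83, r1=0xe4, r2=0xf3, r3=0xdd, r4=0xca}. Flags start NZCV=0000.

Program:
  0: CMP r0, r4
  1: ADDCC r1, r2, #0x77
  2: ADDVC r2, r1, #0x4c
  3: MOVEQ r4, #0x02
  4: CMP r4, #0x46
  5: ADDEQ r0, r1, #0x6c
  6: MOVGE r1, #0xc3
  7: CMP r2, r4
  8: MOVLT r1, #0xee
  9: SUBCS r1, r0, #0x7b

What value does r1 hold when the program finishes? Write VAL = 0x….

0: ✓ CMP  NZCV=1000
1: ✓ ADDCC  r1←0x6a
2: ✓ ADDVC  r2←0xb6
3: · MOVEQ
4: ✓ CMP  NZCV=1010
5: · ADDEQ
6: · MOVGE
7: ✓ CMP  NZCV=1000
8: ✓ MOVLT  r1←0xee
9: · SUBCS

VAL = 0xee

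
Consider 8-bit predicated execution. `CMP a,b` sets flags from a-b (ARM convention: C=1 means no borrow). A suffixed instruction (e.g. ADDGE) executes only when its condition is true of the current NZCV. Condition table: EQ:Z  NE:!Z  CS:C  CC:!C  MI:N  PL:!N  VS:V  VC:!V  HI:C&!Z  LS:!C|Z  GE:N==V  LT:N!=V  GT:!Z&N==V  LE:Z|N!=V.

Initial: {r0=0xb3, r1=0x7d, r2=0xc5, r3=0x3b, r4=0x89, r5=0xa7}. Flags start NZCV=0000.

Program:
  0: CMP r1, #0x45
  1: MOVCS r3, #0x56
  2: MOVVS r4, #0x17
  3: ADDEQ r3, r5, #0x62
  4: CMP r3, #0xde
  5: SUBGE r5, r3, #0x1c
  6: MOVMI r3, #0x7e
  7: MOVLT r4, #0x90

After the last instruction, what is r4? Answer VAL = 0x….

VAL = 0x89

0: ✓ CMP  NZCV=0010
1: ✓ MOVCS  r3←0x56
2: · MOVVS
3: · ADDEQ
4: ✓ CMP  NZCV=0000
5: ✓ SUBGE  r5←0x3a
6: · MOVMI
7: · MOVLT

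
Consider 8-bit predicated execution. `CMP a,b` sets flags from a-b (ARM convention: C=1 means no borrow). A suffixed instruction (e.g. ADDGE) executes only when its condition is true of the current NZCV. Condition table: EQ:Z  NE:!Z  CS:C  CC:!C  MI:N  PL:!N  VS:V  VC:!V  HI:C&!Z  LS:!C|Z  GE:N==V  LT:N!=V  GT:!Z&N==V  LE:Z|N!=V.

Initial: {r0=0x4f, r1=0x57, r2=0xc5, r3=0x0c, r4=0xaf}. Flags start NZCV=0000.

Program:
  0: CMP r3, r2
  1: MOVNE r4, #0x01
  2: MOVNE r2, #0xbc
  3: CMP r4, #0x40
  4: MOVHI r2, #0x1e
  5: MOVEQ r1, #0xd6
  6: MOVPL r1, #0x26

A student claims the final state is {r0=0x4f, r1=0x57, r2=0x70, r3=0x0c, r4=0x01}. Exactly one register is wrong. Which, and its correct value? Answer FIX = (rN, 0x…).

FIX = (r2, 0xbc)

0: ✓ CMP  NZCV=0000
1: ✓ MOVNE  r4←0x01
2: ✓ MOVNE  r2←0xbc
3: ✓ CMP  NZCV=1000
4: · MOVHI
5: · MOVEQ
6: · MOVPL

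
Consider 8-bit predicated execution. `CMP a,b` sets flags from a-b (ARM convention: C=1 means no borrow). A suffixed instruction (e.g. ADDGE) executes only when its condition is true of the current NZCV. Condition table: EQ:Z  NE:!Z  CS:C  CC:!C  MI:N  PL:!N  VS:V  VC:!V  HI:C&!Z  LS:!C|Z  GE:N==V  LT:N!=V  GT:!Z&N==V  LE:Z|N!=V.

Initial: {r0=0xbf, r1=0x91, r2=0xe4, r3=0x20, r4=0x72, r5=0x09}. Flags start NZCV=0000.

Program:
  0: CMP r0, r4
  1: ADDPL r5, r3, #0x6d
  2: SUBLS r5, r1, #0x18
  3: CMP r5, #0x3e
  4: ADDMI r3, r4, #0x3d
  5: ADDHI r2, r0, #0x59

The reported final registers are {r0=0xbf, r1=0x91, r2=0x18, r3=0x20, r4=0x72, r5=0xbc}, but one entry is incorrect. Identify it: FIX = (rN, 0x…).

FIX = (r5, 0x8d)

0: ✓ CMP  NZCV=0011
1: ✓ ADDPL  r5←0x8d
2: · SUBLS
3: ✓ CMP  NZCV=0011
4: · ADDMI
5: ✓ ADDHI  r2←0x18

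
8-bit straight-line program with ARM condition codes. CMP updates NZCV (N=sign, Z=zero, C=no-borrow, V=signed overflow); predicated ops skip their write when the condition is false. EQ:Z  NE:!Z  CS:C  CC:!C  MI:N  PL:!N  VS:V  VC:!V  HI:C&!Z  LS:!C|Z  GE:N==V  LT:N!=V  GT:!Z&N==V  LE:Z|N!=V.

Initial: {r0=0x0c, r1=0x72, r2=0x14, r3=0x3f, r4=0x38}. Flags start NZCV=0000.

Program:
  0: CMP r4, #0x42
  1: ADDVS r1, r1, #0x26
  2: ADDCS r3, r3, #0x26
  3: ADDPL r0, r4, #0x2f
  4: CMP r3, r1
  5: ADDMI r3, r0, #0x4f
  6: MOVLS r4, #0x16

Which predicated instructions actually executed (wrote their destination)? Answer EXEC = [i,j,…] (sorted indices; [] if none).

EXEC = [5,6]

[0] flags=1000 → (cmp)
[1] flags=1000 VS?F → skip
[2] flags=1000 CS?F → skip
[3] flags=1000 PL?F → skip
[4] flags=1000 → (cmp)
[5] flags=1000 MI?T → r3=0x5b
[6] flags=1000 LS?T → r4=0x16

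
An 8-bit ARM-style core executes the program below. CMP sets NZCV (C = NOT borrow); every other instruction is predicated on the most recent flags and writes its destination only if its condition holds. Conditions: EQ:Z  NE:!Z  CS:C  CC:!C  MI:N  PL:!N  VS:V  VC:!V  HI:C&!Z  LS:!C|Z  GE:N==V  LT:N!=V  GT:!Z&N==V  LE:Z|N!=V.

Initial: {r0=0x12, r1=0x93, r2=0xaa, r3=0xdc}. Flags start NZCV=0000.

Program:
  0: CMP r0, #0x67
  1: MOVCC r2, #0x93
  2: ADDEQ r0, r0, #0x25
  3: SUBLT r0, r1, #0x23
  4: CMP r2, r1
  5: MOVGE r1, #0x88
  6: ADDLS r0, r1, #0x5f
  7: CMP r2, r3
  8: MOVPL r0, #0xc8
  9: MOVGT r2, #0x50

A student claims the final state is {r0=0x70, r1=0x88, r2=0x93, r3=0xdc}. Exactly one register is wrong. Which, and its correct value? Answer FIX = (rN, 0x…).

FIX = (r0, 0xe7)

0: ✓ CMP  NZCV=1000
1: ✓ MOVCC  r2←0x93
2: · ADDEQ
3: ✓ SUBLT  r0←0x70
4: ✓ CMP  NZCV=0110
5: ✓ MOVGE  r1←0x88
6: ✓ ADDLS  r0←0xe7
7: ✓ CMP  NZCV=1000
8: · MOVPL
9: · MOVGT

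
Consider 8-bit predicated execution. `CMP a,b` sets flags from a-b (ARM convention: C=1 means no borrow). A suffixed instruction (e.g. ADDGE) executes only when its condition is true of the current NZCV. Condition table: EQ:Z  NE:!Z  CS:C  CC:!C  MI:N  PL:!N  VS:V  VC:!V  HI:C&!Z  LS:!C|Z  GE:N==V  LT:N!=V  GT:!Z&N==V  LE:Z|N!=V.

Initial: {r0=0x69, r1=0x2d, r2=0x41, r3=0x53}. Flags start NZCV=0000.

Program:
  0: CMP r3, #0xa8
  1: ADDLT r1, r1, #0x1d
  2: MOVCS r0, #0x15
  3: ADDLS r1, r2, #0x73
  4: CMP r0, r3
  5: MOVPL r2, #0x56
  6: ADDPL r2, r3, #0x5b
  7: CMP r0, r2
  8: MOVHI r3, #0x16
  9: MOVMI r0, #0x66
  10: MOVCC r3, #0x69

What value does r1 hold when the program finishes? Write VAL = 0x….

[0] flags=1001 → (cmp)
[1] flags=1001 LT?F → skip
[2] flags=1001 CS?F → skip
[3] flags=1001 LS?T → r1=0xb4
[4] flags=0010 → (cmp)
[5] flags=0010 PL?T → r2=0x56
[6] flags=0010 PL?T → r2=0xae
[7] flags=1001 → (cmp)
[8] flags=1001 HI?F → skip
[9] flags=1001 MI?T → r0=0x66
[10] flags=1001 CC?T → r3=0x69

VAL = 0xb4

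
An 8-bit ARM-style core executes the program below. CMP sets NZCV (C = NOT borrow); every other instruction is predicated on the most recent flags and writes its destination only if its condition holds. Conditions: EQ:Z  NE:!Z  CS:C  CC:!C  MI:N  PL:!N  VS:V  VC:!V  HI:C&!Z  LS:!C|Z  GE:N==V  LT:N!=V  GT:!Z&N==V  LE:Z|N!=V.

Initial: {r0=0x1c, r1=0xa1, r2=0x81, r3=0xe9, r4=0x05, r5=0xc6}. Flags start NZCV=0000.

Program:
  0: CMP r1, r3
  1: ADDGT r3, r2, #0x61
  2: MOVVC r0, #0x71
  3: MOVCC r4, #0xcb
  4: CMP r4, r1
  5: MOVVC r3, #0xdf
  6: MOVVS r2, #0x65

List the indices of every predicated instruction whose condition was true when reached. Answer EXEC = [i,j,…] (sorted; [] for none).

EXEC = [2,3,5]

0: ✓ CMP  NZCV=1000
1: · ADDGT
2: ✓ MOVVC  r0←0x71
3: ✓ MOVCC  r4←0xcb
4: ✓ CMP  NZCV=0010
5: ✓ MOVVC  r3←0xdf
6: · MOVVS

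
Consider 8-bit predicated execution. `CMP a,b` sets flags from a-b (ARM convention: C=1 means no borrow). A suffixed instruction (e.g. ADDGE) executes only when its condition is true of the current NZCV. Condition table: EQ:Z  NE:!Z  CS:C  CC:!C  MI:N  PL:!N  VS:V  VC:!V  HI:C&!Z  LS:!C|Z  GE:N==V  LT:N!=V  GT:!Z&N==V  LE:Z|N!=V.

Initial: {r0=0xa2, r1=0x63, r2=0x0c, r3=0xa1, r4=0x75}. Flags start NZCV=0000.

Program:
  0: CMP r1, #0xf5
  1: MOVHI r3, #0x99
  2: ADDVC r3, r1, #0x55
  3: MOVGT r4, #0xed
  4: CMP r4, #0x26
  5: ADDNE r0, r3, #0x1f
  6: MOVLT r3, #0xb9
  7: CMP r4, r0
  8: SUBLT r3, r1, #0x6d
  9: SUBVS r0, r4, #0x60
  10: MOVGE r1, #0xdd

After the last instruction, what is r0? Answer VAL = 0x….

VAL = 0xd7

[0] flags=0000 → (cmp)
[1] flags=0000 HI?F → skip
[2] flags=0000 VC?T → r3=0xb8
[3] flags=0000 GT?T → r4=0xed
[4] flags=1010 → (cmp)
[5] flags=1010 NE?T → r0=0xd7
[6] flags=1010 LT?T → r3=0xb9
[7] flags=0010 → (cmp)
[8] flags=0010 LT?F → skip
[9] flags=0010 VS?F → skip
[10] flags=0010 GE?T → r1=0xdd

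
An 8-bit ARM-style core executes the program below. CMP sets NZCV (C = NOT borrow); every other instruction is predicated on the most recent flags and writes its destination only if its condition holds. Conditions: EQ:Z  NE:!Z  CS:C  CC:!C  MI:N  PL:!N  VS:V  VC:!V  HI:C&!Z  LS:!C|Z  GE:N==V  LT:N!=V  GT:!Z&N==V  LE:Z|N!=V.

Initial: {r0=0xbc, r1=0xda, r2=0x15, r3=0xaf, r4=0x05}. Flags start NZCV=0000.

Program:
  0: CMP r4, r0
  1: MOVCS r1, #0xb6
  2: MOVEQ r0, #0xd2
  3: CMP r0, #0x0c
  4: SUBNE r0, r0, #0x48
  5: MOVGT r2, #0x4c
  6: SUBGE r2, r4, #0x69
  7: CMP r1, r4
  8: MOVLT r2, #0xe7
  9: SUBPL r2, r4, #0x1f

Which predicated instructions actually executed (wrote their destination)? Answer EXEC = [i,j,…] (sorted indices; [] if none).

EXEC = [4,8]

[0] flags=0000 → (cmp)
[1] flags=0000 CS?F → skip
[2] flags=0000 EQ?F → skip
[3] flags=1010 → (cmp)
[4] flags=1010 NE?T → r0=0x74
[5] flags=1010 GT?F → skip
[6] flags=1010 GE?F → skip
[7] flags=1010 → (cmp)
[8] flags=1010 LT?T → r2=0xe7
[9] flags=1010 PL?F → skip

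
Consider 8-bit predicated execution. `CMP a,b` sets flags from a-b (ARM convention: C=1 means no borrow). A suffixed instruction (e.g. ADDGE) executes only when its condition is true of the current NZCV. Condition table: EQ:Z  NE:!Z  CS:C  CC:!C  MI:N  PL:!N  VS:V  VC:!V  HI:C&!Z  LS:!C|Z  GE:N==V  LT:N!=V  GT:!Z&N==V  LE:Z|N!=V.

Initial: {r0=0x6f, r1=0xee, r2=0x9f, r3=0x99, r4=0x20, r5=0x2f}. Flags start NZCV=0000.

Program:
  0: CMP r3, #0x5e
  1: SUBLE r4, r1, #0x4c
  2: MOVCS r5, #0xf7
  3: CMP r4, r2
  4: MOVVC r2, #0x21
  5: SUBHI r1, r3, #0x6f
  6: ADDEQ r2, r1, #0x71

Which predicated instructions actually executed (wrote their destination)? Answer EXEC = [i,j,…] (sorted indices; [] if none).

EXEC = [1,2,4,5]

[0] flags=0011 → (cmp)
[1] flags=0011 LE?T → r4=0xa2
[2] flags=0011 CS?T → r5=0xf7
[3] flags=0010 → (cmp)
[4] flags=0010 VC?T → r2=0x21
[5] flags=0010 HI?T → r1=0x2a
[6] flags=0010 EQ?F → skip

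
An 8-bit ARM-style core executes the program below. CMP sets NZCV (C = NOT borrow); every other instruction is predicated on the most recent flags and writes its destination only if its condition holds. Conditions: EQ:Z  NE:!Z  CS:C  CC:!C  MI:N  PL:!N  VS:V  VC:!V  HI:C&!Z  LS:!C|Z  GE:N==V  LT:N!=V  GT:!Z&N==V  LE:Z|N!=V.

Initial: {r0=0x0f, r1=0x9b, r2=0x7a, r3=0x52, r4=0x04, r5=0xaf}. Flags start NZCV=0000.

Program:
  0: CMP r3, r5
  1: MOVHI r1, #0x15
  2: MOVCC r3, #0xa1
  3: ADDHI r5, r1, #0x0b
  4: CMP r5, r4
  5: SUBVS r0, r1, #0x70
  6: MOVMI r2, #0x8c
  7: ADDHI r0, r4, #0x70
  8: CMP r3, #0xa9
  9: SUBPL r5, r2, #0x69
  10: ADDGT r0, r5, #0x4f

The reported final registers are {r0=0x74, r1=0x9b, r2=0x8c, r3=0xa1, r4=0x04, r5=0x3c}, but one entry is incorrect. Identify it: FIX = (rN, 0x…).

FIX = (r5, 0xaf)

0: ✓ CMP  NZCV=1001
1: · MOVHI
2: ✓ MOVCC  r3←0xa1
3: · ADDHI
4: ✓ CMP  NZCV=1010
5: · SUBVS
6: ✓ MOVMI  r2←0x8c
7: ✓ ADDHI  r0←0x74
8: ✓ CMP  NZCV=1000
9: · SUBPL
10: · ADDGT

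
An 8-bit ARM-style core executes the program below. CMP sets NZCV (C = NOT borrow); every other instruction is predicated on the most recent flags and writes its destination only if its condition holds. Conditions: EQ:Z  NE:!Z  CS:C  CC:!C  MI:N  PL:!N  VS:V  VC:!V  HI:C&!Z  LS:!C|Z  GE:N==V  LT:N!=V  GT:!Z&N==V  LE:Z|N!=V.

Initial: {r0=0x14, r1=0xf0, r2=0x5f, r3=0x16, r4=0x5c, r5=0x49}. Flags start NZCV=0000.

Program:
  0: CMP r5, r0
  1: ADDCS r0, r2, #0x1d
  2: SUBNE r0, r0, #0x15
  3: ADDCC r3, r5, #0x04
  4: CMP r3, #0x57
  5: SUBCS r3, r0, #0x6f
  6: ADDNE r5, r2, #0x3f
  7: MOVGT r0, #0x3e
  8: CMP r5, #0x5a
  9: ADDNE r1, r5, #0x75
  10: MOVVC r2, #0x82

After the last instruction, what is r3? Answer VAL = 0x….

VAL = 0x16

[0] flags=0010 → (cmp)
[1] flags=0010 CS?T → r0=0x7c
[2] flags=0010 NE?T → r0=0x67
[3] flags=0010 CC?F → skip
[4] flags=1000 → (cmp)
[5] flags=1000 CS?F → skip
[6] flags=1000 NE?T → r5=0x9e
[7] flags=1000 GT?F → skip
[8] flags=0011 → (cmp)
[9] flags=0011 NE?T → r1=0x13
[10] flags=0011 VC?F → skip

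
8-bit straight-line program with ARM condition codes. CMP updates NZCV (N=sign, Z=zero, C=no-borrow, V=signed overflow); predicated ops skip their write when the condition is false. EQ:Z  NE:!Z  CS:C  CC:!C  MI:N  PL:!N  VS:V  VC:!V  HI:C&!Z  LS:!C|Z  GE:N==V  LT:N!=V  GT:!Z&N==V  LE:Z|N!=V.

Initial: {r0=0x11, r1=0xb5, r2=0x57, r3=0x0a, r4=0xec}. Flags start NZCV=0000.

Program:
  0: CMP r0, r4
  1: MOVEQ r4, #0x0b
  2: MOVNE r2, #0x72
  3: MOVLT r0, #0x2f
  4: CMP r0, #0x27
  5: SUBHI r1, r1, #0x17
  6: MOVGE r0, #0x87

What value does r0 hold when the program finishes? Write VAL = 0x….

0: ✓ CMP  NZCV=0000
1: · MOVEQ
2: ✓ MOVNE  r2←0x72
3: · MOVLT
4: ✓ CMP  NZCV=1000
5: · SUBHI
6: · MOVGE

VAL = 0x11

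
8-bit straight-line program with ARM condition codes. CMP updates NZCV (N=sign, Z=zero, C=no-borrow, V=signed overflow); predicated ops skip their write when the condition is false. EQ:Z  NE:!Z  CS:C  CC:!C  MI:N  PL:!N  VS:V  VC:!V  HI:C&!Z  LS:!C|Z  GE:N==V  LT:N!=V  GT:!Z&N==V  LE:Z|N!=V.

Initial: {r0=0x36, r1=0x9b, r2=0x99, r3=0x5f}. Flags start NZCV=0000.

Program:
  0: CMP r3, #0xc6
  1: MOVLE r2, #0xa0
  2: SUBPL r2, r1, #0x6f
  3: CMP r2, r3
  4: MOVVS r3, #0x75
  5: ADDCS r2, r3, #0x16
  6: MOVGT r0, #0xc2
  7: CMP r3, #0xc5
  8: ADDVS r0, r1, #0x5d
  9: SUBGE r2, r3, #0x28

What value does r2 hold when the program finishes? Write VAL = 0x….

VAL = 0x4d

0: ✓ CMP  NZCV=1001
1: · MOVLE
2: · SUBPL
3: ✓ CMP  NZCV=0011
4: ✓ MOVVS  r3←0x75
5: ✓ ADDCS  r2←0x8b
6: · MOVGT
7: ✓ CMP  NZCV=1001
8: ✓ ADDVS  r0←0xf8
9: ✓ SUBGE  r2←0x4d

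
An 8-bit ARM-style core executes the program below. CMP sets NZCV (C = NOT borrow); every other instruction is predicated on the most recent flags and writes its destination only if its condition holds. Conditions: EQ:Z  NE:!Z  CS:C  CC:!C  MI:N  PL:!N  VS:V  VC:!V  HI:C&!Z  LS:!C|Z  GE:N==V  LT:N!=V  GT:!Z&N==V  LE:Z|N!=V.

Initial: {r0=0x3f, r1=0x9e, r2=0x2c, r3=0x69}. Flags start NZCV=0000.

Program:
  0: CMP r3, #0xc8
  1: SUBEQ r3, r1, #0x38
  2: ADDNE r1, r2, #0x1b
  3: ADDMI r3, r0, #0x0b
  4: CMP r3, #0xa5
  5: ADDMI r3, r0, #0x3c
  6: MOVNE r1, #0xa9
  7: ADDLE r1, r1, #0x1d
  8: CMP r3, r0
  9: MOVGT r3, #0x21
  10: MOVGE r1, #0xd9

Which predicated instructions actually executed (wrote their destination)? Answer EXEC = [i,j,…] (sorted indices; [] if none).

EXEC = [2,3,5,6,9,10]

0: ✓ CMP  NZCV=1001
1: · SUBEQ
2: ✓ ADDNE  r1←0x47
3: ✓ ADDMI  r3←0x4a
4: ✓ CMP  NZCV=1001
5: ✓ ADDMI  r3←0x7b
6: ✓ MOVNE  r1←0xa9
7: · ADDLE
8: ✓ CMP  NZCV=0010
9: ✓ MOVGT  r3←0x21
10: ✓ MOVGE  r1←0xd9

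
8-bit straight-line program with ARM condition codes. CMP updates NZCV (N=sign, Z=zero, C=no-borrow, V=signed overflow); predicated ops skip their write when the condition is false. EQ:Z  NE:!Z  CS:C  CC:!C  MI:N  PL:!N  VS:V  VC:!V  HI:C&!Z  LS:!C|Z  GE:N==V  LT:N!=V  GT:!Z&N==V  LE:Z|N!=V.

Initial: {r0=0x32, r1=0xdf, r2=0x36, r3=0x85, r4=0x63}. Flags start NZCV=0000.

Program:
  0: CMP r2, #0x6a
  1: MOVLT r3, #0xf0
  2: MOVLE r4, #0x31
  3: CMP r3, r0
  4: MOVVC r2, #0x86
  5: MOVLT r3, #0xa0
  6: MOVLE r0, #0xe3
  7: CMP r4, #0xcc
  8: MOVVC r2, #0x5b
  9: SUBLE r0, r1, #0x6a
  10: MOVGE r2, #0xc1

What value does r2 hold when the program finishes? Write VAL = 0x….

VAL = 0xc1

0: ✓ CMP  NZCV=1000
1: ✓ MOVLT  r3←0xf0
2: ✓ MOVLE  r4←0x31
3: ✓ CMP  NZCV=1010
4: ✓ MOVVC  r2←0x86
5: ✓ MOVLT  r3←0xa0
6: ✓ MOVLE  r0←0xe3
7: ✓ CMP  NZCV=0000
8: ✓ MOVVC  r2←0x5b
9: · SUBLE
10: ✓ MOVGE  r2←0xc1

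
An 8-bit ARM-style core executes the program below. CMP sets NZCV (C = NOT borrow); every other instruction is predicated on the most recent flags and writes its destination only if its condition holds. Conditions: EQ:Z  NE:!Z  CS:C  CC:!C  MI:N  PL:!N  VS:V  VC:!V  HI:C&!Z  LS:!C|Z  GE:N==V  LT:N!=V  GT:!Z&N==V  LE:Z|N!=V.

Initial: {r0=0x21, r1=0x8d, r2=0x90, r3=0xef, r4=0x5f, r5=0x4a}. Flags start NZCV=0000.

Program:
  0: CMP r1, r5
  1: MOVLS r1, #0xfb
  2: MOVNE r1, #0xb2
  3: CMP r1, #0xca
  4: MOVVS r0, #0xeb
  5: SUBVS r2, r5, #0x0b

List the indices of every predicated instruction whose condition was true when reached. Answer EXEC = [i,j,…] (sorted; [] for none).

EXEC = [2]

[0] flags=0011 → (cmp)
[1] flags=0011 LS?F → skip
[2] flags=0011 NE?T → r1=0xb2
[3] flags=1000 → (cmp)
[4] flags=1000 VS?F → skip
[5] flags=1000 VS?F → skip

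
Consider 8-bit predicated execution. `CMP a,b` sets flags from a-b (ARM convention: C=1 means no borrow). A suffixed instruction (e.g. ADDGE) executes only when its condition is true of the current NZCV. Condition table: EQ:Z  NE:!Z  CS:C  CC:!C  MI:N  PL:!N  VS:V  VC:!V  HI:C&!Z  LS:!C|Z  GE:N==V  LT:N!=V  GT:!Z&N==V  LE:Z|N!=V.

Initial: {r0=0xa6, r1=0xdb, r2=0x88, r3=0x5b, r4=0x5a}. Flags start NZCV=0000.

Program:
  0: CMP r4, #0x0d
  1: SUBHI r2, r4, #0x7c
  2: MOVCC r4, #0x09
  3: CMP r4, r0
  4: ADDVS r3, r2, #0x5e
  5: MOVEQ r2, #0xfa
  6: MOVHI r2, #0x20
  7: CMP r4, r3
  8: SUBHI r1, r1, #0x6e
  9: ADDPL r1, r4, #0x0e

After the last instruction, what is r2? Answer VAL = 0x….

0: ✓ CMP  NZCV=0010
1: ✓ SUBHI  r2←0xde
2: · MOVCC
3: ✓ CMP  NZCV=1001
4: ✓ ADDVS  r3←0x3c
5: · MOVEQ
6: · MOVHI
7: ✓ CMP  NZCV=0010
8: ✓ SUBHI  r1←0x6d
9: ✓ ADDPL  r1←0x68

VAL = 0xde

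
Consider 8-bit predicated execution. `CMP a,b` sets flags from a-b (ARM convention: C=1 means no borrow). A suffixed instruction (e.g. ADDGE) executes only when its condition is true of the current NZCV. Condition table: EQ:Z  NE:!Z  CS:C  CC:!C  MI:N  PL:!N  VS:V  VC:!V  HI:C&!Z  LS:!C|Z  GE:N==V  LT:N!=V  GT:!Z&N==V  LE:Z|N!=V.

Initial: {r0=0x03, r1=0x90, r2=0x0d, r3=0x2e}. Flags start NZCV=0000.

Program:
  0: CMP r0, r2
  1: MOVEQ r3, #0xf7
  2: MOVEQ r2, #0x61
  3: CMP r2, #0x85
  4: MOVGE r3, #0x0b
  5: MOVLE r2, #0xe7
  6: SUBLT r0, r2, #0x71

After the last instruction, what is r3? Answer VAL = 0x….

VAL = 0x0b

[0] flags=1000 → (cmp)
[1] flags=1000 EQ?F → skip
[2] flags=1000 EQ?F → skip
[3] flags=1001 → (cmp)
[4] flags=1001 GE?T → r3=0x0b
[5] flags=1001 LE?F → skip
[6] flags=1001 LT?F → skip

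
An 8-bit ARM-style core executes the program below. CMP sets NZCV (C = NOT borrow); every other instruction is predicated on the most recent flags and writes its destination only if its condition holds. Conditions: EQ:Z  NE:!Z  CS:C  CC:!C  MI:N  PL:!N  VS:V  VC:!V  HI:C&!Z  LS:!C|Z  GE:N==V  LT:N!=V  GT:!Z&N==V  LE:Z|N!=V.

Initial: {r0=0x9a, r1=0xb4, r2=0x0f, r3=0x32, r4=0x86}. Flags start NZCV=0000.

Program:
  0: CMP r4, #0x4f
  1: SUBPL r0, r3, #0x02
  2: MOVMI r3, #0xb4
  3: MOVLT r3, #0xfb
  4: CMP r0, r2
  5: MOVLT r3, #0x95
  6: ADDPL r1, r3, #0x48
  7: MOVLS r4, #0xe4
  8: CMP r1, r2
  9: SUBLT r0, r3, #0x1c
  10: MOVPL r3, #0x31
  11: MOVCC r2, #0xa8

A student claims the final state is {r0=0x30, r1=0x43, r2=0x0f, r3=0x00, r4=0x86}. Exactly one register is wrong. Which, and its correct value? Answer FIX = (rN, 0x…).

[0] flags=0011 → (cmp)
[1] flags=0011 PL?T → r0=0x30
[2] flags=0011 MI?F → skip
[3] flags=0011 LT?T → r3=0xfb
[4] flags=0010 → (cmp)
[5] flags=0010 LT?F → skip
[6] flags=0010 PL?T → r1=0x43
[7] flags=0010 LS?F → skip
[8] flags=0010 → (cmp)
[9] flags=0010 LT?F → skip
[10] flags=0010 PL?T → r3=0x31
[11] flags=0010 CC?F → skip

FIX = (r3, 0x31)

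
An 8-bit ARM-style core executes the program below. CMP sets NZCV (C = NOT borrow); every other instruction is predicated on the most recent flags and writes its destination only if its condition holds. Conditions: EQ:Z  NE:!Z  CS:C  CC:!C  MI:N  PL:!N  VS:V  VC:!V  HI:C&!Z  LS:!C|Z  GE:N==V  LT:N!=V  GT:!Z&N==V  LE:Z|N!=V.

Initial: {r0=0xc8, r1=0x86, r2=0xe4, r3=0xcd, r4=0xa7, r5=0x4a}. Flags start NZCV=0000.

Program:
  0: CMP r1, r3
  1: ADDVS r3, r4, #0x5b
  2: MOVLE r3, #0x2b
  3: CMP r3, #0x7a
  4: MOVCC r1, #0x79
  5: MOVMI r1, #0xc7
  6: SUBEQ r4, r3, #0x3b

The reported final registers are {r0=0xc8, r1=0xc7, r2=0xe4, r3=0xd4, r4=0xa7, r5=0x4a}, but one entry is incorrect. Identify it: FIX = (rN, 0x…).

[0] flags=1000 → (cmp)
[1] flags=1000 VS?F → skip
[2] flags=1000 LE?T → r3=0x2b
[3] flags=1000 → (cmp)
[4] flags=1000 CC?T → r1=0x79
[5] flags=1000 MI?T → r1=0xc7
[6] flags=1000 EQ?F → skip

FIX = (r3, 0x2b)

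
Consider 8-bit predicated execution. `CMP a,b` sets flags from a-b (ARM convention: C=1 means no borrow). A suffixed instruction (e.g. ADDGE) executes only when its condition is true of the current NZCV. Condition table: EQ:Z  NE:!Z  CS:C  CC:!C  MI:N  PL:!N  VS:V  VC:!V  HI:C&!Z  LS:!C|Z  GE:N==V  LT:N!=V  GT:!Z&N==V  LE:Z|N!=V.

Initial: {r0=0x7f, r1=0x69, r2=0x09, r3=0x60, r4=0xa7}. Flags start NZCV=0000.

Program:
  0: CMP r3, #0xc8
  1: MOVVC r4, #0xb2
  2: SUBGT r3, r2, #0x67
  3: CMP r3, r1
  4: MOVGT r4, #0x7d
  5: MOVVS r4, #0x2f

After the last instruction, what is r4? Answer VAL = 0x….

0: ✓ CMP  NZCV=1001
1: · MOVVC
2: ✓ SUBGT  r3←0xa2
3: ✓ CMP  NZCV=0011
4: · MOVGT
5: ✓ MOVVS  r4←0x2f

VAL = 0x2f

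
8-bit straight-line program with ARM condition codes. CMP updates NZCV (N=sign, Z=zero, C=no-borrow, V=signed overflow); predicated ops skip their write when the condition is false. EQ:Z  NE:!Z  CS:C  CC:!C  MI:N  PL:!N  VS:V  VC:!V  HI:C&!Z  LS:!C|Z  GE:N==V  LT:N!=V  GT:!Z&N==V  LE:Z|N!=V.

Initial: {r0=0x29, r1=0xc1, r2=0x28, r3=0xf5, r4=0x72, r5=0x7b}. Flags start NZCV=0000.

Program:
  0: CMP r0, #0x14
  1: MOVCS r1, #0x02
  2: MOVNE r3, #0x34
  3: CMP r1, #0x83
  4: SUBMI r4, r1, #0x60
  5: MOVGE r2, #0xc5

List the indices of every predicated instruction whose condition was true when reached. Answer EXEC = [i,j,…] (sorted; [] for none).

EXEC = [1,2,5]

[0] flags=0010 → (cmp)
[1] flags=0010 CS?T → r1=0x02
[2] flags=0010 NE?T → r3=0x34
[3] flags=0000 → (cmp)
[4] flags=0000 MI?F → skip
[5] flags=0000 GE?T → r2=0xc5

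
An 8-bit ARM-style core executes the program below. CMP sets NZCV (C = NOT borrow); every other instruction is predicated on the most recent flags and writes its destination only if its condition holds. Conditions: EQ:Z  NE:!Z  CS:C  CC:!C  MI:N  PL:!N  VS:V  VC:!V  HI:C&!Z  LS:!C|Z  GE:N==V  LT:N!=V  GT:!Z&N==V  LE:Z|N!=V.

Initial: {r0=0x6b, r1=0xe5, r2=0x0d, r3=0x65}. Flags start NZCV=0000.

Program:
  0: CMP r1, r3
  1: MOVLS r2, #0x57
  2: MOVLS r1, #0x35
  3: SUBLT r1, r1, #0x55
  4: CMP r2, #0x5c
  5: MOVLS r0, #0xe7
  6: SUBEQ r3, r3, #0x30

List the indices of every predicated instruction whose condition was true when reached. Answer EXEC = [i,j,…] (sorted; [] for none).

EXEC = [3,5]

[0] flags=1010 → (cmp)
[1] flags=1010 LS?F → skip
[2] flags=1010 LS?F → skip
[3] flags=1010 LT?T → r1=0x90
[4] flags=1000 → (cmp)
[5] flags=1000 LS?T → r0=0xe7
[6] flags=1000 EQ?F → skip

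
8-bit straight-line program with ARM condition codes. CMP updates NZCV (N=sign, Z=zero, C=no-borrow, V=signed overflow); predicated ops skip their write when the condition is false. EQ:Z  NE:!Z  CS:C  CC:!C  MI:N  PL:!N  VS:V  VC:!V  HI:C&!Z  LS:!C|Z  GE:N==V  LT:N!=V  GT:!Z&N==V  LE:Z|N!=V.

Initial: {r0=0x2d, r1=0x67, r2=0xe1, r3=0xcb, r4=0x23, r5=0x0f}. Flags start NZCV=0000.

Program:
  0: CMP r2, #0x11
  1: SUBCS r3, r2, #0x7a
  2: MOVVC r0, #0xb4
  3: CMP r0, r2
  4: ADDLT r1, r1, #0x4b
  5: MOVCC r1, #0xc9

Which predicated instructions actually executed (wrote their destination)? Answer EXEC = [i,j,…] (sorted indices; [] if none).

0: ✓ CMP  NZCV=1010
1: ✓ SUBCS  r3←0x67
2: ✓ MOVVC  r0←0xb4
3: ✓ CMP  NZCV=1000
4: ✓ ADDLT  r1←0xb2
5: ✓ MOVCC  r1←0xc9

EXEC = [1,2,4,5]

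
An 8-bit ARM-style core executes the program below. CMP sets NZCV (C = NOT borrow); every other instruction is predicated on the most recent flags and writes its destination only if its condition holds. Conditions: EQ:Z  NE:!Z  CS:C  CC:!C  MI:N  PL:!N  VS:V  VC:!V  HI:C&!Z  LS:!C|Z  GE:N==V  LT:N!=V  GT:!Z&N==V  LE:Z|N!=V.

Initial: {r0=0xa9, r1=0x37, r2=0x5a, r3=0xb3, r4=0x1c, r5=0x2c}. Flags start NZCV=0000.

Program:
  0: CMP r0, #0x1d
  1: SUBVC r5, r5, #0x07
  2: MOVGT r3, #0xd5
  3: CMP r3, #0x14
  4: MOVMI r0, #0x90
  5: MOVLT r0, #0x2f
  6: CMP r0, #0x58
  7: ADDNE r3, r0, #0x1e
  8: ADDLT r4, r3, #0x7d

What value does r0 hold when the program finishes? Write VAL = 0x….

VAL = 0x2f

0: ✓ CMP  NZCV=1010
1: ✓ SUBVC  r5←0x25
2: · MOVGT
3: ✓ CMP  NZCV=1010
4: ✓ MOVMI  r0←0x90
5: ✓ MOVLT  r0←0x2f
6: ✓ CMP  NZCV=1000
7: ✓ ADDNE  r3←0x4d
8: ✓ ADDLT  r4←0xca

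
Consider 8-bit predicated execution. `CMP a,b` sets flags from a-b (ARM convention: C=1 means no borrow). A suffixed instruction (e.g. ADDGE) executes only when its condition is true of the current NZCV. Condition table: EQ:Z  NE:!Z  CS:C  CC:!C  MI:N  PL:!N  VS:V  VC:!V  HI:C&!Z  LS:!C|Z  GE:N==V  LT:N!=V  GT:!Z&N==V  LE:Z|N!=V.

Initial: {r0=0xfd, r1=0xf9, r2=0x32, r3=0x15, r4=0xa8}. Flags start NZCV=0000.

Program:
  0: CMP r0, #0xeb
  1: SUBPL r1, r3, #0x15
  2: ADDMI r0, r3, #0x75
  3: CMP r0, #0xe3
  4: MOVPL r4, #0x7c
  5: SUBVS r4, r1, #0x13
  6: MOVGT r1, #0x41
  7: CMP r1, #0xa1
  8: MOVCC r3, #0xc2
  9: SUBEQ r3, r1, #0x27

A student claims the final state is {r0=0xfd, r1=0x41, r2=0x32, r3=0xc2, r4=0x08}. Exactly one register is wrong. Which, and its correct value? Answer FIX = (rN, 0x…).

FIX = (r4, 0x7c)

[0] flags=0010 → (cmp)
[1] flags=0010 PL?T → r1=0x00
[2] flags=0010 MI?F → skip
[3] flags=0010 → (cmp)
[4] flags=0010 PL?T → r4=0x7c
[5] flags=0010 VS?F → skip
[6] flags=0010 GT?T → r1=0x41
[7] flags=1001 → (cmp)
[8] flags=1001 CC?T → r3=0xc2
[9] flags=1001 EQ?F → skip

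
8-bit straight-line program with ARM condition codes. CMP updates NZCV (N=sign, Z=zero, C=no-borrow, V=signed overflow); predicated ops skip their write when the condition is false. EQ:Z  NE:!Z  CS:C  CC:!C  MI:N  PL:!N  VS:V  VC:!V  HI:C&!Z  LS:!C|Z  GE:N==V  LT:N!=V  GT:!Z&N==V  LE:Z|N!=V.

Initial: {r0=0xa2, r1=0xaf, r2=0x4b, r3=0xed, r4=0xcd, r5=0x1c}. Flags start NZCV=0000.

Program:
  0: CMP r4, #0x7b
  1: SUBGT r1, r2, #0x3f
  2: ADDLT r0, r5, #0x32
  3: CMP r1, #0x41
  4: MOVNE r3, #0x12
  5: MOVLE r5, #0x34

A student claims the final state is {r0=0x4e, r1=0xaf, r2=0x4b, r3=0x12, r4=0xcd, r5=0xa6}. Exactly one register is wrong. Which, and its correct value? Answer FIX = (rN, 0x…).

FIX = (r5, 0x34)

[0] flags=0011 → (cmp)
[1] flags=0011 GT?F → skip
[2] flags=0011 LT?T → r0=0x4e
[3] flags=0011 → (cmp)
[4] flags=0011 NE?T → r3=0x12
[5] flags=0011 LE?T → r5=0x34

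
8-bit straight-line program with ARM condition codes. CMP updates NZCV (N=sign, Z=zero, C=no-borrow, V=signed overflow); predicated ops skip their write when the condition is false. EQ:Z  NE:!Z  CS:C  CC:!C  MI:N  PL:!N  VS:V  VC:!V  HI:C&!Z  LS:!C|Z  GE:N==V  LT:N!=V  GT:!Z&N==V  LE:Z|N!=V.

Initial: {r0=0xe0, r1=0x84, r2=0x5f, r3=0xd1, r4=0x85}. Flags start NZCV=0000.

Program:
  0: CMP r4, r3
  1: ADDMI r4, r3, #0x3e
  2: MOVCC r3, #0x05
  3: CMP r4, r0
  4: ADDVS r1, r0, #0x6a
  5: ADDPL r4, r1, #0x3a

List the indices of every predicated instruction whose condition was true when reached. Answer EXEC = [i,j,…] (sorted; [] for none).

EXEC = [1,2,5]

0: ✓ CMP  NZCV=1000
1: ✓ ADDMI  r4←0x0f
2: ✓ MOVCC  r3←0x05
3: ✓ CMP  NZCV=0000
4: · ADDVS
5: ✓ ADDPL  r4←0xbe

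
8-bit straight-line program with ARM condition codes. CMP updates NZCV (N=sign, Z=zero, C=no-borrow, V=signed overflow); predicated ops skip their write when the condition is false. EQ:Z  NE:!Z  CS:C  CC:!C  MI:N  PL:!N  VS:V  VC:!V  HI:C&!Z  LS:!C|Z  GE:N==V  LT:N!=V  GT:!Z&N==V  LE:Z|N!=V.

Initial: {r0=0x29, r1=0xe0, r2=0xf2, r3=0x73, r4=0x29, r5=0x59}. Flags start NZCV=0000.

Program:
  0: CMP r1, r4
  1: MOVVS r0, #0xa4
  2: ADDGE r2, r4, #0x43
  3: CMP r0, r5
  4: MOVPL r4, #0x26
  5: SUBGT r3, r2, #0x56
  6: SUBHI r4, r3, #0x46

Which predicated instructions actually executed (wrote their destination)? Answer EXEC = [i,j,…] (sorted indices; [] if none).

EXEC = []

0: ✓ CMP  NZCV=1010
1: · MOVVS
2: · ADDGE
3: ✓ CMP  NZCV=1000
4: · MOVPL
5: · SUBGT
6: · SUBHI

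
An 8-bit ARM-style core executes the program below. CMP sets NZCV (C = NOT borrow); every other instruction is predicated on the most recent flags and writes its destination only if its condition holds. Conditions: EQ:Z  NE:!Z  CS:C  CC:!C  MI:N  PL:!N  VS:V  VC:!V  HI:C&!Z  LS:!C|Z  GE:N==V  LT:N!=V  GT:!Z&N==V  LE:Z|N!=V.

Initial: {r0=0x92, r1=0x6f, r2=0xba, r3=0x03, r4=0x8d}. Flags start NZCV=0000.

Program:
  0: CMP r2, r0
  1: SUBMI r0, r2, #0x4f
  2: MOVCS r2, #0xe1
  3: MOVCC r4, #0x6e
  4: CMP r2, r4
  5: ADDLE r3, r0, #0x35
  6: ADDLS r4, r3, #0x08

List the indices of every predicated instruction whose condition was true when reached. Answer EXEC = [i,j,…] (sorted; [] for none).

[0] flags=0010 → (cmp)
[1] flags=0010 MI?F → skip
[2] flags=0010 CS?T → r2=0xe1
[3] flags=0010 CC?F → skip
[4] flags=0010 → (cmp)
[5] flags=0010 LE?F → skip
[6] flags=0010 LS?F → skip

EXEC = [2]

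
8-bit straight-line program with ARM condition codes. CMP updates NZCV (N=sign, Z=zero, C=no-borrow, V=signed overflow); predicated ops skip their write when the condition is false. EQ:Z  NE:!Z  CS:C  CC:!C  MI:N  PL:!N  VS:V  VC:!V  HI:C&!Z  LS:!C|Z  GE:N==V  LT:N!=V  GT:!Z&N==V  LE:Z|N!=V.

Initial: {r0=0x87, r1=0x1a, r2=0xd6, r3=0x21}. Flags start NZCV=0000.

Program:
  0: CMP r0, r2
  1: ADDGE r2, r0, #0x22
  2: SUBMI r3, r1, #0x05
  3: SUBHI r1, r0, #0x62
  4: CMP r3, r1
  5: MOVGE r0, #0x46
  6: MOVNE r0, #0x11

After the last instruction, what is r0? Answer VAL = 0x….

VAL = 0x11

[0] flags=1000 → (cmp)
[1] flags=1000 GE?F → skip
[2] flags=1000 MI?T → r3=0x15
[3] flags=1000 HI?F → skip
[4] flags=1000 → (cmp)
[5] flags=1000 GE?F → skip
[6] flags=1000 NE?T → r0=0x11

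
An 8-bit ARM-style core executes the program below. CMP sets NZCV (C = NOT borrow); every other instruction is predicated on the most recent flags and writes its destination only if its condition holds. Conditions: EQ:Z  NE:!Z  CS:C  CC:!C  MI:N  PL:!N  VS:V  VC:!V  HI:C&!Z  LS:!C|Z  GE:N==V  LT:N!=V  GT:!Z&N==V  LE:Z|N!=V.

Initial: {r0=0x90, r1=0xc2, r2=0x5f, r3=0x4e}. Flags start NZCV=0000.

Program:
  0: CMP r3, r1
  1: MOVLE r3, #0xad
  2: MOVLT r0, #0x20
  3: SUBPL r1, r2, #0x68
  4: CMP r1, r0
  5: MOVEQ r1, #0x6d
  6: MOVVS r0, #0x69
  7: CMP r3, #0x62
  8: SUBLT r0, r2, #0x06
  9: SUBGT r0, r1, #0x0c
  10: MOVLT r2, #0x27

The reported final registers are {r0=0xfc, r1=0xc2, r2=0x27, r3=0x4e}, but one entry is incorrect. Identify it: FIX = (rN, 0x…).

[0] flags=1001 → (cmp)
[1] flags=1001 LE?F → skip
[2] flags=1001 LT?F → skip
[3] flags=1001 PL?F → skip
[4] flags=0010 → (cmp)
[5] flags=0010 EQ?F → skip
[6] flags=0010 VS?F → skip
[7] flags=1000 → (cmp)
[8] flags=1000 LT?T → r0=0x59
[9] flags=1000 GT?F → skip
[10] flags=1000 LT?T → r2=0x27

FIX = (r0, 0x59)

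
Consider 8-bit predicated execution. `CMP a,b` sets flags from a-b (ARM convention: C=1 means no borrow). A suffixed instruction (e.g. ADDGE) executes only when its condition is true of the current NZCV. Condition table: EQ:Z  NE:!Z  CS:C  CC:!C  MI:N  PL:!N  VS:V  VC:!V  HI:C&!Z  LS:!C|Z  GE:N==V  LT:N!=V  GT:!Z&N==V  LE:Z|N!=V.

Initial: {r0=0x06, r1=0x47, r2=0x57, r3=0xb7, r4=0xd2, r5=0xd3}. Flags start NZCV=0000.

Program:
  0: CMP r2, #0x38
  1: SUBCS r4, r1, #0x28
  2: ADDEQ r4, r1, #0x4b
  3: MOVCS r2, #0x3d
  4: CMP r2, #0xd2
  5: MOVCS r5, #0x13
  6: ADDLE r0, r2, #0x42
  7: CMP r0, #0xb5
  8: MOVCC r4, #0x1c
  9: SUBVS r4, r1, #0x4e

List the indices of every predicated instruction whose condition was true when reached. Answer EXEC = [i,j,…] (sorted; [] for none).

EXEC = [1,3,8]

[0] flags=0010 → (cmp)
[1] flags=0010 CS?T → r4=0x1f
[2] flags=0010 EQ?F → skip
[3] flags=0010 CS?T → r2=0x3d
[4] flags=0000 → (cmp)
[5] flags=0000 CS?F → skip
[6] flags=0000 LE?F → skip
[7] flags=0000 → (cmp)
[8] flags=0000 CC?T → r4=0x1c
[9] flags=0000 VS?F → skip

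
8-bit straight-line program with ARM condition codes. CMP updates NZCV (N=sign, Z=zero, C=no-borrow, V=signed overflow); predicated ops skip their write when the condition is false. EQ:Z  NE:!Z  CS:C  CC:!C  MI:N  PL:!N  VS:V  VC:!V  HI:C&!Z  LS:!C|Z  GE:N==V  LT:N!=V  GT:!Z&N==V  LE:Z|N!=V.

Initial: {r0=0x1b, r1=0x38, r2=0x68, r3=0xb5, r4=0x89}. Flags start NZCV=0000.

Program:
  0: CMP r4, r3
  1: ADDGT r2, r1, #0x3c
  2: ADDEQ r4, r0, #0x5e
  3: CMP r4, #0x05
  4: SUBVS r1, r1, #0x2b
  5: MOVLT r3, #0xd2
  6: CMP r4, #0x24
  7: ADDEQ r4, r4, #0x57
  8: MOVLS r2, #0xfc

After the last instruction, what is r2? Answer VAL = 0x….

0: ✓ CMP  NZCV=1000
1: · ADDGT
2: · ADDEQ
3: ✓ CMP  NZCV=1010
4: · SUBVS
5: ✓ MOVLT  r3←0xd2
6: ✓ CMP  NZCV=0011
7: · ADDEQ
8: · MOVLS

VAL = 0x68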